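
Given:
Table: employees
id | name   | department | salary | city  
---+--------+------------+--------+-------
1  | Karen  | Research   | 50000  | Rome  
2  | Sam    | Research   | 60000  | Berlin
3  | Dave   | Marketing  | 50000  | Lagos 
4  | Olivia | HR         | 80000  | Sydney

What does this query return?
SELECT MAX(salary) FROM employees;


Salaries: 50000, 60000, 50000, 80000
MAX = 80000

80000


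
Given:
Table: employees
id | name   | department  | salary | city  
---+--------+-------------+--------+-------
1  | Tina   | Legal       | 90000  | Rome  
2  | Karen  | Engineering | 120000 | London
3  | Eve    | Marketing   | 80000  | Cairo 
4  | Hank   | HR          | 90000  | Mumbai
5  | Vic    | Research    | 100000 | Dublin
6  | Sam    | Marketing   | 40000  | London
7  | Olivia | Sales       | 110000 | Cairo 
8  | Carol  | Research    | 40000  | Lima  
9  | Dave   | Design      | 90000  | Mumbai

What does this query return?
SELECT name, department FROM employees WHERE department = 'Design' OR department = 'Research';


Filtering: department = 'Design' OR 'Research'
Matching: 3 rows

3 rows:
Vic, Research
Carol, Research
Dave, Design


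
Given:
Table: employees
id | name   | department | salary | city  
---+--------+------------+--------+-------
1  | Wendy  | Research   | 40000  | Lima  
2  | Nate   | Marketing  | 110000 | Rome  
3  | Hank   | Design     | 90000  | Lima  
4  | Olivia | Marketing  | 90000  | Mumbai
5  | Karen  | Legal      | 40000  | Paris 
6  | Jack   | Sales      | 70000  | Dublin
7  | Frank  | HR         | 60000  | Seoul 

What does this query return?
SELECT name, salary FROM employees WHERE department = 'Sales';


Filtering: department = 'Sales'
Matching rows: 1

1 rows:
Jack, 70000


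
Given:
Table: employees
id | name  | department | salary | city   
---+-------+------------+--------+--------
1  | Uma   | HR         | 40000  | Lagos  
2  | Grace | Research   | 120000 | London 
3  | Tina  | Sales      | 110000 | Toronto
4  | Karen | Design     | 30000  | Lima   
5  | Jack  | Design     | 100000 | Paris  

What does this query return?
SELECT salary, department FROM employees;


Projecting columns: salary, department

5 rows:
40000, HR
120000, Research
110000, Sales
30000, Design
100000, Design


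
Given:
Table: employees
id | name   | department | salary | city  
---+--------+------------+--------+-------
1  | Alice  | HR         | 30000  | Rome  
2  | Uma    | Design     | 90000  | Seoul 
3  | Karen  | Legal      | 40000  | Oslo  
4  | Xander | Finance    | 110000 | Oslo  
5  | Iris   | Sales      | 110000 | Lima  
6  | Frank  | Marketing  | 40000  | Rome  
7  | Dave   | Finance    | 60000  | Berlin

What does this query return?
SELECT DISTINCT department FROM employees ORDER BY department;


All 'department' values (row order): HR, Design, Legal, Finance, Sales, Marketing, Finance
Removing duplicates leaves 6 unique value(s).

6 values:
Design
Finance
HR
Legal
Marketing
Sales


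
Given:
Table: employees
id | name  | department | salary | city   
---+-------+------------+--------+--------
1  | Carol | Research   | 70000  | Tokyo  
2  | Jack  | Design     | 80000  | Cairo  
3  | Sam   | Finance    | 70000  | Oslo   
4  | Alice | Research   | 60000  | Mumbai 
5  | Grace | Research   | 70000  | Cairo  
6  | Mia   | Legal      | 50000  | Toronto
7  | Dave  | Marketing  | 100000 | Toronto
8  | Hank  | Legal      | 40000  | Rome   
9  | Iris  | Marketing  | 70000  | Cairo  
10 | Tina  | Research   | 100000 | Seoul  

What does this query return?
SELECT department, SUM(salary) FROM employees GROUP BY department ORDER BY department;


Summing salary within each department:
  Design: 80000 = 80000
  Finance: 70000 = 70000
  Legal: 50000 + 40000 = 90000
  Marketing: 100000 + 70000 = 170000
  Research: 70000 + 60000 + 70000 + 100000 = 300000


5 groups:
Design, 80000
Finance, 70000
Legal, 90000
Marketing, 170000
Research, 300000


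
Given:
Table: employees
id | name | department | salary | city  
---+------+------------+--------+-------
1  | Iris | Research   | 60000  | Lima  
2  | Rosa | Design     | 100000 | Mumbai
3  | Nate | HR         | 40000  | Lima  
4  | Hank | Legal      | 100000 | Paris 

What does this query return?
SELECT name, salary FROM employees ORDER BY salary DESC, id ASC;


Sorting by salary DESC, then id ASC for ties

4 rows:
Rosa, 100000
Hank, 100000
Iris, 60000
Nate, 40000


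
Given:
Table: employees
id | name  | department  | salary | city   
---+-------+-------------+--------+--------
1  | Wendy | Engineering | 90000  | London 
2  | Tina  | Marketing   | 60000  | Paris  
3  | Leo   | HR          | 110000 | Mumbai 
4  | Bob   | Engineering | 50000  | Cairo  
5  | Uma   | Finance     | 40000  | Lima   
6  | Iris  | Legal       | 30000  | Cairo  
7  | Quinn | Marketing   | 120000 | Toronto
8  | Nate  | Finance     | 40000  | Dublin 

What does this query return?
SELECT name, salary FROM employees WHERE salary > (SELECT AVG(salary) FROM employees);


Subquery: AVG(salary) = 67500.0
Filtering: salary > 67500.0
  Wendy (90000) -> MATCH
  Leo (110000) -> MATCH
  Quinn (120000) -> MATCH


3 rows:
Wendy, 90000
Leo, 110000
Quinn, 120000


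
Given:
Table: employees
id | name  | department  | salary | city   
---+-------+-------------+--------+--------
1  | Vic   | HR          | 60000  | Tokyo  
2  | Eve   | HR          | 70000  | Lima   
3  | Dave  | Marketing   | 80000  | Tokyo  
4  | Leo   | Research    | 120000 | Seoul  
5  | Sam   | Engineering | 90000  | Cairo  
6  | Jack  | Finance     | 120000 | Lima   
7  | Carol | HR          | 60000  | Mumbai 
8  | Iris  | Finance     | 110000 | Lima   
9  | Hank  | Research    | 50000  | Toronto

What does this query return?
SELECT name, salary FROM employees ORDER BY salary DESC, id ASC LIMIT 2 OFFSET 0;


Sort by salary DESC (id ASC tiebreak), then skip 0 and take 2
Rows 1 through 2

2 rows:
Leo, 120000
Jack, 120000


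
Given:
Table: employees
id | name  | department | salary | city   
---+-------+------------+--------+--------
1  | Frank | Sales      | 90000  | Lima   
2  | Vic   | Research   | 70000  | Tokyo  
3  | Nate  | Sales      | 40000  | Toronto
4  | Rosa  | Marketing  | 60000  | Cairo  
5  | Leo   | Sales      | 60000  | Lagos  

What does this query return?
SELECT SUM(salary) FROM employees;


SUM(salary) = 90000 + 70000 + 40000 + 60000 + 60000 = 320000

320000


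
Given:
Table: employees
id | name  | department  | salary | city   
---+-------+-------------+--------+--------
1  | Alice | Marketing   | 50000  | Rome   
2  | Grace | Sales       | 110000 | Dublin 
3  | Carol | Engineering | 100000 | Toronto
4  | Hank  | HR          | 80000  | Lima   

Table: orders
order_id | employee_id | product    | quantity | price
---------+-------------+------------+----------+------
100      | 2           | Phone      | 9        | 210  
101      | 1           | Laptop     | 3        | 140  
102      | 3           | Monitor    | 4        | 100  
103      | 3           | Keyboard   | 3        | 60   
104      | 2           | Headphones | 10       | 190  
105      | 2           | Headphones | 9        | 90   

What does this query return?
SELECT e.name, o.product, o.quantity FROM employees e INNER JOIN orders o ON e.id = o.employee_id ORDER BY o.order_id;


Joining employees.id = orders.employee_id:
  employee Grace (id=2) -> order Phone
  employee Alice (id=1) -> order Laptop
  employee Carol (id=3) -> order Monitor
  employee Carol (id=3) -> order Keyboard
  employee Grace (id=2) -> order Headphones
  employee Grace (id=2) -> order Headphones


6 rows:
Grace, Phone, 9
Alice, Laptop, 3
Carol, Monitor, 4
Carol, Keyboard, 3
Grace, Headphones, 10
Grace, Headphones, 9


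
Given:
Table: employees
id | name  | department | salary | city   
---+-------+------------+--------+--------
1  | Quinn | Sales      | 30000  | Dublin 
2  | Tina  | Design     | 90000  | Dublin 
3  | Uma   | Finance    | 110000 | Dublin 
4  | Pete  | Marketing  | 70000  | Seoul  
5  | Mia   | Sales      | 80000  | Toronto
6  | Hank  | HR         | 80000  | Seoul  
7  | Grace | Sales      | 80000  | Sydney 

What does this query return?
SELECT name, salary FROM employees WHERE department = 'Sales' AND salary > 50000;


Filtering: department = 'Sales' AND salary > 50000
Matching: 2 rows

2 rows:
Mia, 80000
Grace, 80000


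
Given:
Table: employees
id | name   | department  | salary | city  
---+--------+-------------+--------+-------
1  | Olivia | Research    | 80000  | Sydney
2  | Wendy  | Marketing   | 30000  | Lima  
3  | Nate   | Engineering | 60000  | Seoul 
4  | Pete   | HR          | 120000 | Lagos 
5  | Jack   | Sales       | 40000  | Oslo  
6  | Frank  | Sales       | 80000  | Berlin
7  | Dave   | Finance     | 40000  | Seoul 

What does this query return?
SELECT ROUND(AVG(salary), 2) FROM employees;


SUM(salary) = 450000
COUNT = 7
ROUND(AVG, 2) = ROUND(450000 / 7, 2) = 64285.71

64285.71


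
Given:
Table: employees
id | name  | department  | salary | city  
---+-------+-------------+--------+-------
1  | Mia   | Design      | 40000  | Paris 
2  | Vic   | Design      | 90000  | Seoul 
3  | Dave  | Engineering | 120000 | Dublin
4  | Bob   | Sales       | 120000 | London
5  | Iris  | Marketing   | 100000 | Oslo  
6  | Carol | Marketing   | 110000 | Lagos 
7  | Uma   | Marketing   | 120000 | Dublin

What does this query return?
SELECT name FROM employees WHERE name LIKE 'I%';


LIKE 'I%' matches names starting with 'I'
Matching: 1

1 rows:
Iris


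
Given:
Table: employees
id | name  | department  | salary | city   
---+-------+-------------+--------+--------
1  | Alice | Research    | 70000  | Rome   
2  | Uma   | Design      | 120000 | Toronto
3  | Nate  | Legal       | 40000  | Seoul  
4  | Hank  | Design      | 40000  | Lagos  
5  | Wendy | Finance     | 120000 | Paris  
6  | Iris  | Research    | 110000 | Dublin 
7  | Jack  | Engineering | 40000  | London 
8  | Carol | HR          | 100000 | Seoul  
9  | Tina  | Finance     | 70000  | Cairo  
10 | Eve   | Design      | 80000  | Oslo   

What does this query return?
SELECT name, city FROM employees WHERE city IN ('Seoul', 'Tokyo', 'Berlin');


Filtering: city IN ('Seoul', 'Tokyo', 'Berlin')
Matching: 2 rows

2 rows:
Nate, Seoul
Carol, Seoul


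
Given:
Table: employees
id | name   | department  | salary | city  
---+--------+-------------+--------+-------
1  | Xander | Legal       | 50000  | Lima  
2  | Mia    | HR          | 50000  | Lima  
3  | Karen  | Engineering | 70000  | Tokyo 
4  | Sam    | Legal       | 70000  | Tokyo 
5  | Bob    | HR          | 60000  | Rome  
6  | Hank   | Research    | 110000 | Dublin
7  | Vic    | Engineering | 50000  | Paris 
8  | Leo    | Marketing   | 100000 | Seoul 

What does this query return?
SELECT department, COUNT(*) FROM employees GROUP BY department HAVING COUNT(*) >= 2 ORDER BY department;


Groups with count >= 2:
  Engineering: 2 -> PASS
  HR: 2 -> PASS
  Legal: 2 -> PASS
  Marketing: 1 -> filtered out
  Research: 1 -> filtered out


3 groups:
Engineering, 2
HR, 2
Legal, 2


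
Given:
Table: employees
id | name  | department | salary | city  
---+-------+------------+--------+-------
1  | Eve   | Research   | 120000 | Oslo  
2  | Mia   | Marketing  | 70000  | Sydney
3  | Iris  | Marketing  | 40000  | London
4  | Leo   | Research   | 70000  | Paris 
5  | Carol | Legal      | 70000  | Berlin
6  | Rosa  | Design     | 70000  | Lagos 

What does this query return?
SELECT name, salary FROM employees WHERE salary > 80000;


Filtering: salary > 80000
Matching: 1 rows

1 rows:
Eve, 120000


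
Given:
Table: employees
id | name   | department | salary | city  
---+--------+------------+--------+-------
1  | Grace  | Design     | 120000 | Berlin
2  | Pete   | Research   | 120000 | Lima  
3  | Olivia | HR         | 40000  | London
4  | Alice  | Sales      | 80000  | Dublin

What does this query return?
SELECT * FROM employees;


SELECT * returns all 4 rows with all columns

4 rows:
1, Grace, Design, 120000, Berlin
2, Pete, Research, 120000, Lima
3, Olivia, HR, 40000, London
4, Alice, Sales, 80000, Dublin


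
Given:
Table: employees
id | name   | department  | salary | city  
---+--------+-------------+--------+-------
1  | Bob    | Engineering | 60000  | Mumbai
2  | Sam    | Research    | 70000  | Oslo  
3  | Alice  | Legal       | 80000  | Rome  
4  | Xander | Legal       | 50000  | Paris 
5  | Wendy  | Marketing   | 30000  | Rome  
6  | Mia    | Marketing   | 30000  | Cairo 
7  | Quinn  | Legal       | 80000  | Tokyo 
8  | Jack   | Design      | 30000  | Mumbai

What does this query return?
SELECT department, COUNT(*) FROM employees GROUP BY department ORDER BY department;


Assigning each row to its department group:
  Bob -> Engineering
  Sam -> Research
  Alice -> Legal
  Xander -> Legal
  Wendy -> Marketing
  Mia -> Marketing
  Quinn -> Legal
  Jack -> Design


5 groups:
Design, 1
Engineering, 1
Legal, 3
Marketing, 2
Research, 1


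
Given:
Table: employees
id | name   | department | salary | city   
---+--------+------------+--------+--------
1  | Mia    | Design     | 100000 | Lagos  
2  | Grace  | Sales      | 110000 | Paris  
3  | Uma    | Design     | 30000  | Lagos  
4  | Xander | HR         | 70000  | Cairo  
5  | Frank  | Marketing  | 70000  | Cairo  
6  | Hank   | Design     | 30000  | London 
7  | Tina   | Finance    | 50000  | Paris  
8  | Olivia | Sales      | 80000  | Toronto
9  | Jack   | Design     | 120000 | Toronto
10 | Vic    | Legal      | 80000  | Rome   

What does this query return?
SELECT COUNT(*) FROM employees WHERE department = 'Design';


Counting rows where department = 'Design'
  Mia -> MATCH
  Uma -> MATCH
  Hank -> MATCH
  Jack -> MATCH


4


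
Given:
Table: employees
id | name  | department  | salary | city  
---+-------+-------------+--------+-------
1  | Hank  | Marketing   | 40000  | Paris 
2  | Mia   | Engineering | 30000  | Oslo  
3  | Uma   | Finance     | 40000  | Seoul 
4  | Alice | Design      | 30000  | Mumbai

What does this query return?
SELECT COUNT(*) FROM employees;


COUNT(*) counts all rows

4


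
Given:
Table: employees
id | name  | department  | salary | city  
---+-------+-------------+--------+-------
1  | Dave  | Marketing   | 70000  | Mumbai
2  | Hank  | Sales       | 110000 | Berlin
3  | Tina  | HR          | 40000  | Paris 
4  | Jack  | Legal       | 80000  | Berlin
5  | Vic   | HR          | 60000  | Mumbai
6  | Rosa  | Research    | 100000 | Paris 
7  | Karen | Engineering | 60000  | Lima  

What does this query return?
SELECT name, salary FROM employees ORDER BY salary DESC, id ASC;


Sorting by salary DESC, then id ASC for ties

7 rows:
Hank, 110000
Rosa, 100000
Jack, 80000
Dave, 70000
Vic, 60000
Karen, 60000
Tina, 40000


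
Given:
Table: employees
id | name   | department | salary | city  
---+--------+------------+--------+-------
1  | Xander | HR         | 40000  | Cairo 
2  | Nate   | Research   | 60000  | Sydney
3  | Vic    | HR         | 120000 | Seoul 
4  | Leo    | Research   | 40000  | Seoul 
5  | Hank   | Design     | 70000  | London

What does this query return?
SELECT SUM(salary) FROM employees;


SUM(salary) = 40000 + 60000 + 120000 + 40000 + 70000 = 330000

330000


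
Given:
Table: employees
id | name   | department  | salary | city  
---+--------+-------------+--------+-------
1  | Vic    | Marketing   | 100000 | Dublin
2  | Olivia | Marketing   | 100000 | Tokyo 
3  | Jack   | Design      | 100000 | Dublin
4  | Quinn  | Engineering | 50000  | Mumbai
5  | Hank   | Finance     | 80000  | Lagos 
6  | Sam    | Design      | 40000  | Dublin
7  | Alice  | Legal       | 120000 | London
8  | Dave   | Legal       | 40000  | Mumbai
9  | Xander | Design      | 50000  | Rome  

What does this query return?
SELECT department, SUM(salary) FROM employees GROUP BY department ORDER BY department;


Summing salary within each department:
  Design: 100000 + 40000 + 50000 = 190000
  Engineering: 50000 = 50000
  Finance: 80000 = 80000
  Legal: 120000 + 40000 = 160000
  Marketing: 100000 + 100000 = 200000


5 groups:
Design, 190000
Engineering, 50000
Finance, 80000
Legal, 160000
Marketing, 200000


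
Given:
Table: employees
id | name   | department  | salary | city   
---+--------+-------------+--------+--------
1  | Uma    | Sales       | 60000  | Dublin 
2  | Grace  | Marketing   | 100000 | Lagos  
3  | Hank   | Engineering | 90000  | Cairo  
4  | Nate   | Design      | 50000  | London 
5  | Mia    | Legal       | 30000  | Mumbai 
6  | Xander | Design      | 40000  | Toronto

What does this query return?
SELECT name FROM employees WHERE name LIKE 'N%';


LIKE 'N%' matches names starting with 'N'
Matching: 1

1 rows:
Nate


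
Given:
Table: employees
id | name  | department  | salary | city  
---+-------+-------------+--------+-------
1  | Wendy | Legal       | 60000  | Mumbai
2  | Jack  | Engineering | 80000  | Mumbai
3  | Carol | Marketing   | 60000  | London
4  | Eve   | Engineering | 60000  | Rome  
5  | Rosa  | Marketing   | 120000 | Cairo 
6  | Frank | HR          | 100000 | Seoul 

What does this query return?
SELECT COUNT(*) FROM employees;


COUNT(*) counts all rows

6


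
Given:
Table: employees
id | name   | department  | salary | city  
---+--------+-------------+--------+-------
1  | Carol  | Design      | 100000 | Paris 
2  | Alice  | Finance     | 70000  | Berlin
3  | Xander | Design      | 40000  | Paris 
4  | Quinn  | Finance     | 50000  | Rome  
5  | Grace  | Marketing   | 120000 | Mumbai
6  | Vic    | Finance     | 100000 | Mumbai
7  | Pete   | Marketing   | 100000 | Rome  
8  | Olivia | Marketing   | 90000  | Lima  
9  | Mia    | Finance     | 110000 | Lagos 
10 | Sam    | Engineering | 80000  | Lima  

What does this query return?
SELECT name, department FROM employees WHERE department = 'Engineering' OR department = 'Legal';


Filtering: department = 'Engineering' OR 'Legal'
Matching: 1 rows

1 rows:
Sam, Engineering


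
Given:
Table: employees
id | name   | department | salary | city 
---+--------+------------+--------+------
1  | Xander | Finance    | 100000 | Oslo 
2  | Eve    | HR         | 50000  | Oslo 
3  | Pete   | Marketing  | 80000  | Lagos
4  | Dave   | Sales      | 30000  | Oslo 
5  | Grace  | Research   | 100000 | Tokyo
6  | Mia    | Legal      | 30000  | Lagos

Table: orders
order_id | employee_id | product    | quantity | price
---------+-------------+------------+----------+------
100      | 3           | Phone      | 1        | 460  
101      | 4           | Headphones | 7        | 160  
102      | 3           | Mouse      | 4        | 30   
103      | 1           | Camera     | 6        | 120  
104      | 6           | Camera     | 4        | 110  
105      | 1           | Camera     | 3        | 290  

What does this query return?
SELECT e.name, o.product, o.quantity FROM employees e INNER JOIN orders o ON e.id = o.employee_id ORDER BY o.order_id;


Joining employees.id = orders.employee_id:
  employee Pete (id=3) -> order Phone
  employee Dave (id=4) -> order Headphones
  employee Pete (id=3) -> order Mouse
  employee Xander (id=1) -> order Camera
  employee Mia (id=6) -> order Camera
  employee Xander (id=1) -> order Camera


6 rows:
Pete, Phone, 1
Dave, Headphones, 7
Pete, Mouse, 4
Xander, Camera, 6
Mia, Camera, 4
Xander, Camera, 3


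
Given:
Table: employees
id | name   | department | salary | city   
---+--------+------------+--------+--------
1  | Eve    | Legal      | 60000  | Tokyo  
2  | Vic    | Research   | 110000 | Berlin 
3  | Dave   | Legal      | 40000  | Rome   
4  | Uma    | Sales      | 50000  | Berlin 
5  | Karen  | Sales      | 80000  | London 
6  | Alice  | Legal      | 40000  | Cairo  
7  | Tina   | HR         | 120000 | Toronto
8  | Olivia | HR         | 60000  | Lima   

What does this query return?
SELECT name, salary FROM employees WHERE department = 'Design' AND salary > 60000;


Filtering: department = 'Design' AND salary > 60000
Matching: 0 rows

Empty result set (0 rows)


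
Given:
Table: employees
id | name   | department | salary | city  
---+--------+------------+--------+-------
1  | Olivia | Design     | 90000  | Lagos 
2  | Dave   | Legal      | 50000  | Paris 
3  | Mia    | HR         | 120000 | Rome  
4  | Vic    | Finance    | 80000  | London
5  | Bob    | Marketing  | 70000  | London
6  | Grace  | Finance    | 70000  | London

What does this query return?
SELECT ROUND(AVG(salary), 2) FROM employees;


SUM(salary) = 480000
COUNT = 6
ROUND(AVG, 2) = ROUND(480000 / 6, 2) = 80000.0

80000.0


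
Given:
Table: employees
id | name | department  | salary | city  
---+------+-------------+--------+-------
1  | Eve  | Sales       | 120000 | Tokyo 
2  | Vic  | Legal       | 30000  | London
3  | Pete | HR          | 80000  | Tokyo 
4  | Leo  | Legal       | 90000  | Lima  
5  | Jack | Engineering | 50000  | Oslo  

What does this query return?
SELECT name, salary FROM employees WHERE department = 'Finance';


Filtering: department = 'Finance'
Matching rows: 0

Empty result set (0 rows)


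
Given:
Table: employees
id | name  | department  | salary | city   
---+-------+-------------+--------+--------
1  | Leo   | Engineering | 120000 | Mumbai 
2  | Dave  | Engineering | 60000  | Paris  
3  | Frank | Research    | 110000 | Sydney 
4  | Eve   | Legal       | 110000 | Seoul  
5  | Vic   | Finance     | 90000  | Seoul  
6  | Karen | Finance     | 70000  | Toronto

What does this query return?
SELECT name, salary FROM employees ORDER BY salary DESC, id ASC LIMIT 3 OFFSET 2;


Sort by salary DESC (id ASC tiebreak), then skip 2 and take 3
Rows 3 through 5

3 rows:
Eve, 110000
Vic, 90000
Karen, 70000


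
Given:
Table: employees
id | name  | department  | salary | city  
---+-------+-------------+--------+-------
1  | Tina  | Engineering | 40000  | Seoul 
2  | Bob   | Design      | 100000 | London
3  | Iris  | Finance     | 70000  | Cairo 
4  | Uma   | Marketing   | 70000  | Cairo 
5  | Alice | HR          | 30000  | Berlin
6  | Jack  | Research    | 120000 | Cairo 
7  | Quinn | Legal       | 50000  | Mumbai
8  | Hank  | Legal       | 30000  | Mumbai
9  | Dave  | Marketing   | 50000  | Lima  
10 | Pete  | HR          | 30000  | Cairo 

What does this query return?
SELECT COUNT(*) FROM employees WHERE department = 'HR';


Counting rows where department = 'HR'
  Alice -> MATCH
  Pete -> MATCH


2


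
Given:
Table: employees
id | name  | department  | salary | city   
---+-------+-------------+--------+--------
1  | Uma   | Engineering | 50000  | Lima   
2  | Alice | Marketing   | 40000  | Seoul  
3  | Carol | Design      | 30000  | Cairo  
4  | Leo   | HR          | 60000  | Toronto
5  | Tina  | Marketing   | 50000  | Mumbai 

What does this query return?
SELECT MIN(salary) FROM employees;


Salaries: 50000, 40000, 30000, 60000, 50000
MIN = 30000

30000


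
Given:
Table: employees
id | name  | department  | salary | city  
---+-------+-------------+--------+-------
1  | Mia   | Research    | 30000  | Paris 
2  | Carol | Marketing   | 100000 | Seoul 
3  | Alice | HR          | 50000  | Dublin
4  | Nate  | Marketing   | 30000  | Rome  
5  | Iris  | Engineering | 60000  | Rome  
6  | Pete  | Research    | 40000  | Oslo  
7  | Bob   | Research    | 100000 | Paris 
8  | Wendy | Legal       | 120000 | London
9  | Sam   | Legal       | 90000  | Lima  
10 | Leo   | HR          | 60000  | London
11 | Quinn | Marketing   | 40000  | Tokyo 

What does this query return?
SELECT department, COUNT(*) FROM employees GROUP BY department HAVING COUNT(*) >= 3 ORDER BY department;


Groups with count >= 3:
  Marketing: 3 -> PASS
  Research: 3 -> PASS
  Engineering: 1 -> filtered out
  HR: 2 -> filtered out
  Legal: 2 -> filtered out


2 groups:
Marketing, 3
Research, 3


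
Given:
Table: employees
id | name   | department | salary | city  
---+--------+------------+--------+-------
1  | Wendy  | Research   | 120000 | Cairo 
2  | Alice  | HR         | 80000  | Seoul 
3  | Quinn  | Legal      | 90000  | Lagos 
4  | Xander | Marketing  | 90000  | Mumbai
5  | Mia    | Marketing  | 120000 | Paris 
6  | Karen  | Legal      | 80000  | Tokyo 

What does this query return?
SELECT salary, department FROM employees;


Projecting columns: salary, department

6 rows:
120000, Research
80000, HR
90000, Legal
90000, Marketing
120000, Marketing
80000, Legal


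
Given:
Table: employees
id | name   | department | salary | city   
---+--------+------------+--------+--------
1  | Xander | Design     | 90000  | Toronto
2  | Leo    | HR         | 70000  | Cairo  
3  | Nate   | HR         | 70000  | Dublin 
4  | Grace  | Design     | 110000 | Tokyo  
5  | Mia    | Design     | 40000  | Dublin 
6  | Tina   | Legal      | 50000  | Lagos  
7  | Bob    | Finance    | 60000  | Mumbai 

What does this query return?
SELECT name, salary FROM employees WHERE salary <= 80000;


Filtering: salary <= 80000
Matching: 5 rows

5 rows:
Leo, 70000
Nate, 70000
Mia, 40000
Tina, 50000
Bob, 60000


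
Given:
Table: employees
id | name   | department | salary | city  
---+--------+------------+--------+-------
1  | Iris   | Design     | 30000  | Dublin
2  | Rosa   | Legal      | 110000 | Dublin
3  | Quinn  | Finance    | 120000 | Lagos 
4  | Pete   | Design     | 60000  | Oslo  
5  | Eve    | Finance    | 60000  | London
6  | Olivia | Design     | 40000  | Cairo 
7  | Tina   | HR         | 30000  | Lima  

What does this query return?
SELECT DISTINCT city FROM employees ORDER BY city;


All 'city' values (row order): Dublin, Dublin, Lagos, Oslo, London, Cairo, Lima
Removing duplicates leaves 6 unique value(s).

6 values:
Cairo
Dublin
Lagos
Lima
London
Oslo


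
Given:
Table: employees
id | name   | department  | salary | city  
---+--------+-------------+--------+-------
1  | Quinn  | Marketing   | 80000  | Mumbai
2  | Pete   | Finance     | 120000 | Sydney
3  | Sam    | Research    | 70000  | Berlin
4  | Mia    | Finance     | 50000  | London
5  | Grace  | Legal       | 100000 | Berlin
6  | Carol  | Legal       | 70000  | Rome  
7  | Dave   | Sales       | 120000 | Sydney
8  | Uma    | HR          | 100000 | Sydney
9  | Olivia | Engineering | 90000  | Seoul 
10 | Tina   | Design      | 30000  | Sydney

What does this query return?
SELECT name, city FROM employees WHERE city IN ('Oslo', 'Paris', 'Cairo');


Filtering: city IN ('Oslo', 'Paris', 'Cairo')
Matching: 0 rows

Empty result set (0 rows)


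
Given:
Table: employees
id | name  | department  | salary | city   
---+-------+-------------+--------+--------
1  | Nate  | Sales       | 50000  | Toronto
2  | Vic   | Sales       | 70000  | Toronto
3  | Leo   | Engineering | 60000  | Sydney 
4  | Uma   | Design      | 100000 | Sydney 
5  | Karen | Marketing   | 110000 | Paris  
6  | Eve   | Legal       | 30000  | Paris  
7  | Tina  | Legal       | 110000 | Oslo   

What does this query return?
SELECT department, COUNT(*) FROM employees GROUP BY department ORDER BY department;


Assigning each row to its department group:
  Nate -> Sales
  Vic -> Sales
  Leo -> Engineering
  Uma -> Design
  Karen -> Marketing
  Eve -> Legal
  Tina -> Legal


5 groups:
Design, 1
Engineering, 1
Legal, 2
Marketing, 1
Sales, 2


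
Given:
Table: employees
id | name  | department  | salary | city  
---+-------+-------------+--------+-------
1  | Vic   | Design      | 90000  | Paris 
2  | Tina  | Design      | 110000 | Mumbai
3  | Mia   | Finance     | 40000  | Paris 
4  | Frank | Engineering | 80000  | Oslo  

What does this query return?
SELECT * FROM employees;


SELECT * returns all 4 rows with all columns

4 rows:
1, Vic, Design, 90000, Paris
2, Tina, Design, 110000, Mumbai
3, Mia, Finance, 40000, Paris
4, Frank, Engineering, 80000, Oslo


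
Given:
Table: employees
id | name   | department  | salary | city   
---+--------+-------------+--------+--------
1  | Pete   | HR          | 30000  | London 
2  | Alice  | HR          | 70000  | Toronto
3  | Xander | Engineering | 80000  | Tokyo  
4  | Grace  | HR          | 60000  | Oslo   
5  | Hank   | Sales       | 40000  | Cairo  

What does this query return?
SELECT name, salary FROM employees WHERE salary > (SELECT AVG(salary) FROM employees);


Subquery: AVG(salary) = 56000.0
Filtering: salary > 56000.0
  Alice (70000) -> MATCH
  Xander (80000) -> MATCH
  Grace (60000) -> MATCH


3 rows:
Alice, 70000
Xander, 80000
Grace, 60000


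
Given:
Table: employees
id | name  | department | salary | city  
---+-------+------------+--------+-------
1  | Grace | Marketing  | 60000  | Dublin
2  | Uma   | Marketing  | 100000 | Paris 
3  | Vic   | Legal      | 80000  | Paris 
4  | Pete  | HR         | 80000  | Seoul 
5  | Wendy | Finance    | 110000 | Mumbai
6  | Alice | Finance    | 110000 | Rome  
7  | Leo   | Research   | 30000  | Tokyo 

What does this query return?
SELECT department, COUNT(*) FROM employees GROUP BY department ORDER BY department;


Assigning each row to its department group:
  Grace -> Marketing
  Uma -> Marketing
  Vic -> Legal
  Pete -> HR
  Wendy -> Finance
  Alice -> Finance
  Leo -> Research


5 groups:
Finance, 2
HR, 1
Legal, 1
Marketing, 2
Research, 1


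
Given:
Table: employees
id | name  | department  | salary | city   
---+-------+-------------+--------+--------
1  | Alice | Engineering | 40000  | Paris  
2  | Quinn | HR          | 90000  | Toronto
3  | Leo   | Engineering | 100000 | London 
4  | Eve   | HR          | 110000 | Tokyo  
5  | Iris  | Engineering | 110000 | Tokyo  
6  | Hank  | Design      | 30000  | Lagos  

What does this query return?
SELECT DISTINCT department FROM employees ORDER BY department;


All 'department' values (row order): Engineering, HR, Engineering, HR, Engineering, Design
Removing duplicates leaves 3 unique value(s).

3 values:
Design
Engineering
HR


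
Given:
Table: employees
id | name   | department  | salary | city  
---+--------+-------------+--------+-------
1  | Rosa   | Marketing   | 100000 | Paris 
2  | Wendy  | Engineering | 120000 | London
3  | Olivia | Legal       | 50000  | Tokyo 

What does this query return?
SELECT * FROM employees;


SELECT * returns all 3 rows with all columns

3 rows:
1, Rosa, Marketing, 100000, Paris
2, Wendy, Engineering, 120000, London
3, Olivia, Legal, 50000, Tokyo


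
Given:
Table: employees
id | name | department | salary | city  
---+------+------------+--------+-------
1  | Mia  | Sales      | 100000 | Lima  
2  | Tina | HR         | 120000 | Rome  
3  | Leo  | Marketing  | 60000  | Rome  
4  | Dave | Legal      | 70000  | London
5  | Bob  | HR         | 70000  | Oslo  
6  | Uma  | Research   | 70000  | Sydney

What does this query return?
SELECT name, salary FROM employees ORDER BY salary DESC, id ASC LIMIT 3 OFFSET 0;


Sort by salary DESC (id ASC tiebreak), then skip 0 and take 3
Rows 1 through 3

3 rows:
Tina, 120000
Mia, 100000
Dave, 70000


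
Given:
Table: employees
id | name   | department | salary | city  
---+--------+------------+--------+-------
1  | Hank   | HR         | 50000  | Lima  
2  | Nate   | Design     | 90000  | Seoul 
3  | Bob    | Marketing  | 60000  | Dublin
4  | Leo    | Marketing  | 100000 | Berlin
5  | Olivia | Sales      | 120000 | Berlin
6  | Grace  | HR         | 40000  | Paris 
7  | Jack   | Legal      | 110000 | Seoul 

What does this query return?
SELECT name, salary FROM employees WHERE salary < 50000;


Filtering: salary < 50000
Matching: 1 rows

1 rows:
Grace, 40000


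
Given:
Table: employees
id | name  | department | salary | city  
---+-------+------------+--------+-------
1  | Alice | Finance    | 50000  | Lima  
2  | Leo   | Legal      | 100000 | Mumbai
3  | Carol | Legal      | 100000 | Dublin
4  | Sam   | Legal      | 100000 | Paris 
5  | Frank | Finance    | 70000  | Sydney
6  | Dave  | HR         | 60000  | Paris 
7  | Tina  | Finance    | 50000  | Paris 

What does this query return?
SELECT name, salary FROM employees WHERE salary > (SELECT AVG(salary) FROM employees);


Subquery: AVG(salary) = 75714.29
Filtering: salary > 75714.29
  Leo (100000) -> MATCH
  Carol (100000) -> MATCH
  Sam (100000) -> MATCH


3 rows:
Leo, 100000
Carol, 100000
Sam, 100000


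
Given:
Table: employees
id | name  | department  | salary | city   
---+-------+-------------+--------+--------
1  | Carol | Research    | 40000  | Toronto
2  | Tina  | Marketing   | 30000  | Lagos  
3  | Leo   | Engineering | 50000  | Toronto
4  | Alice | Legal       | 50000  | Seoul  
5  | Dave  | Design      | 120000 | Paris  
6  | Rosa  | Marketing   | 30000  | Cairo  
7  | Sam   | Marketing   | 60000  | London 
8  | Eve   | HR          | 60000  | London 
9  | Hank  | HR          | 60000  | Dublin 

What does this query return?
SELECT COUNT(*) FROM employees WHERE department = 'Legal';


Counting rows where department = 'Legal'
  Alice -> MATCH


1


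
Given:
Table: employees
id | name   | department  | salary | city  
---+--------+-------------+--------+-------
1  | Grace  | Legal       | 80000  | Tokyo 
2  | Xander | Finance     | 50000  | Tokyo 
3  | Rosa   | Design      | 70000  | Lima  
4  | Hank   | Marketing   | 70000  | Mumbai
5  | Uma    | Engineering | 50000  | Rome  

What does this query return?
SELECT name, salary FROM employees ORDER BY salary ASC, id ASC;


Sorting by salary ASC, then id ASC for ties

5 rows:
Xander, 50000
Uma, 50000
Rosa, 70000
Hank, 70000
Grace, 80000


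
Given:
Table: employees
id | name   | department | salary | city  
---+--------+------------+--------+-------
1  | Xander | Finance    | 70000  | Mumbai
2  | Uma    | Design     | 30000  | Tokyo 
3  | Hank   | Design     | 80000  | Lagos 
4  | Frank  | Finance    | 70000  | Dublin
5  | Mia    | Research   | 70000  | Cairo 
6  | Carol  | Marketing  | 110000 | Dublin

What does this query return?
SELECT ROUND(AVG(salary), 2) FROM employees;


SUM(salary) = 430000
COUNT = 6
ROUND(AVG, 2) = ROUND(430000 / 6, 2) = 71666.67

71666.67


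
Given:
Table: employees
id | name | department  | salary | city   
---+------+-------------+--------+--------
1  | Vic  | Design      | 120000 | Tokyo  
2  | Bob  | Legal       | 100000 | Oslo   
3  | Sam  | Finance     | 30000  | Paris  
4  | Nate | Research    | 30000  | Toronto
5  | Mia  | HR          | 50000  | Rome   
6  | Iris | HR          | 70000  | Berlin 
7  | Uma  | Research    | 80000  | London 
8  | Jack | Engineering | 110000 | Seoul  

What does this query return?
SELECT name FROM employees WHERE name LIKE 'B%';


LIKE 'B%' matches names starting with 'B'
Matching: 1

1 rows:
Bob


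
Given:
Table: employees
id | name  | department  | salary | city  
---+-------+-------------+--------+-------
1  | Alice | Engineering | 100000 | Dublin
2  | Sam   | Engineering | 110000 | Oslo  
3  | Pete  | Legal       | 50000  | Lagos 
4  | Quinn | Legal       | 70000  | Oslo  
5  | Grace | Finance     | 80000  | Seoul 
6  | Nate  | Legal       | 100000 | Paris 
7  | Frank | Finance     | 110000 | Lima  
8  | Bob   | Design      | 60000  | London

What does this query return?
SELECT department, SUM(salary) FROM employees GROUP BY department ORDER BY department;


Summing salary within each department:
  Design: 60000 = 60000
  Engineering: 100000 + 110000 = 210000
  Finance: 80000 + 110000 = 190000
  Legal: 50000 + 70000 + 100000 = 220000


4 groups:
Design, 60000
Engineering, 210000
Finance, 190000
Legal, 220000


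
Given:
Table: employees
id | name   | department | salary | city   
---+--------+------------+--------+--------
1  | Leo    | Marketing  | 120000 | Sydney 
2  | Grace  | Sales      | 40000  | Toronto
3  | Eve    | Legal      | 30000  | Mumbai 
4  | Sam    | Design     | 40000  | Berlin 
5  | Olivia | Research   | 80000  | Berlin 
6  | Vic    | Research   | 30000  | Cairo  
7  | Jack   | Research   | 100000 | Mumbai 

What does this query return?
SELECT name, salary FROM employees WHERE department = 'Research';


Filtering: department = 'Research'
Matching rows: 3

3 rows:
Olivia, 80000
Vic, 30000
Jack, 100000


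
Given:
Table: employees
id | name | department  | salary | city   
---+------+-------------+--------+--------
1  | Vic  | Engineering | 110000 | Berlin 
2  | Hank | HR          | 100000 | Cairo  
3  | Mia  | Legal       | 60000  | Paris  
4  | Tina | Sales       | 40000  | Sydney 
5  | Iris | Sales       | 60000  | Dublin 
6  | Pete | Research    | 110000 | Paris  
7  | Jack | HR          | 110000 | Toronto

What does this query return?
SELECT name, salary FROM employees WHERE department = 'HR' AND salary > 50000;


Filtering: department = 'HR' AND salary > 50000
Matching: 2 rows

2 rows:
Hank, 100000
Jack, 110000


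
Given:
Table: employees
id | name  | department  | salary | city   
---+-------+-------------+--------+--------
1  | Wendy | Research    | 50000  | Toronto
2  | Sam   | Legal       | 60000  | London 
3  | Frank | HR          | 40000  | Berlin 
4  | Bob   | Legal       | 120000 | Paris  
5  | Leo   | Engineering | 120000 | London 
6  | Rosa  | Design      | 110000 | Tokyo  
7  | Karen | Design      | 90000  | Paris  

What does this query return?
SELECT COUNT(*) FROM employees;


COUNT(*) counts all rows

7


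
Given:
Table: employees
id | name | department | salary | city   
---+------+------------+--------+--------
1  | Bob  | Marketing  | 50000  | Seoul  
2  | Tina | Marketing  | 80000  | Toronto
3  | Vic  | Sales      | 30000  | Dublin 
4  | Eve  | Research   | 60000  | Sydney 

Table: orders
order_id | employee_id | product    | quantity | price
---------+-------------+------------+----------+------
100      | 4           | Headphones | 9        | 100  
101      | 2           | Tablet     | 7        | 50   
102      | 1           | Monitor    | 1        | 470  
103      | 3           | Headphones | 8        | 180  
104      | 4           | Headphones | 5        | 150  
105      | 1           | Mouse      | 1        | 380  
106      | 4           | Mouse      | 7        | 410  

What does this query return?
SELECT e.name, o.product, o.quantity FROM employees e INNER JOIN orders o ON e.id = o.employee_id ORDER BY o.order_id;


Joining employees.id = orders.employee_id:
  employee Eve (id=4) -> order Headphones
  employee Tina (id=2) -> order Tablet
  employee Bob (id=1) -> order Monitor
  employee Vic (id=3) -> order Headphones
  employee Eve (id=4) -> order Headphones
  employee Bob (id=1) -> order Mouse
  employee Eve (id=4) -> order Mouse


7 rows:
Eve, Headphones, 9
Tina, Tablet, 7
Bob, Monitor, 1
Vic, Headphones, 8
Eve, Headphones, 5
Bob, Mouse, 1
Eve, Mouse, 7


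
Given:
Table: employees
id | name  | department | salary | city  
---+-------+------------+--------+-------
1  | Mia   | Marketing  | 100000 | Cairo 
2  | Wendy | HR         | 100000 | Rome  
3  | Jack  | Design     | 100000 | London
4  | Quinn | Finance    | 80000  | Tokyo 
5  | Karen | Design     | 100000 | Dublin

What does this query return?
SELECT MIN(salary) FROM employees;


Salaries: 100000, 100000, 100000, 80000, 100000
MIN = 80000

80000


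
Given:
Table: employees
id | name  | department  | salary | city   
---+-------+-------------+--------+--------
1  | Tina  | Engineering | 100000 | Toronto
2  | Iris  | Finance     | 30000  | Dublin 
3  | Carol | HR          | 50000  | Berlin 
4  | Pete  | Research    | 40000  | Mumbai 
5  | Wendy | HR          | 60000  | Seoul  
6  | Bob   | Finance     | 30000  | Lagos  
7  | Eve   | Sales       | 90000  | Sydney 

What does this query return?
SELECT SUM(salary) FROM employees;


SUM(salary) = 100000 + 30000 + 50000 + 40000 + 60000 + 30000 + 90000 = 400000

400000


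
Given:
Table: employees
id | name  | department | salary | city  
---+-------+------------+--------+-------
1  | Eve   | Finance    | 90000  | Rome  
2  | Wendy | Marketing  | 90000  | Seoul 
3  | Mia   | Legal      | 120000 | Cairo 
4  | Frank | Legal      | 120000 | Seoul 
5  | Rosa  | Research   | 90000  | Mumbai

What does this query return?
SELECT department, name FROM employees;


Projecting columns: department, name

5 rows:
Finance, Eve
Marketing, Wendy
Legal, Mia
Legal, Frank
Research, Rosa


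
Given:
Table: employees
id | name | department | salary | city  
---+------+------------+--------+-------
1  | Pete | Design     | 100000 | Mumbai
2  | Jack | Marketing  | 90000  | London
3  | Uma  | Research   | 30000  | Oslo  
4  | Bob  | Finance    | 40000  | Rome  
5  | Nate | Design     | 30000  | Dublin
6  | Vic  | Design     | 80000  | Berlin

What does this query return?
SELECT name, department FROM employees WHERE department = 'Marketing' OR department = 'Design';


Filtering: department = 'Marketing' OR 'Design'
Matching: 4 rows

4 rows:
Pete, Design
Jack, Marketing
Nate, Design
Vic, Design
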